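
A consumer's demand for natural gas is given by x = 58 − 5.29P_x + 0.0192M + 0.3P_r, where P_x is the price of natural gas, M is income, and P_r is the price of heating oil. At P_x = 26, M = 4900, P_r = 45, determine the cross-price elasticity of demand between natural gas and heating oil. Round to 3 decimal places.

At the given point, x = 58 − 5.29(26) + 0.0192(4900) + 0.3(45) = 58 − 137.54 + 94.08 + 13.5 = 28.04.
∂x/∂P_r = +0.3, so E_xy = 0.3·(45/28.04) ≈ 0.481.
E_xy > 0: the goods are substitutes.

0.481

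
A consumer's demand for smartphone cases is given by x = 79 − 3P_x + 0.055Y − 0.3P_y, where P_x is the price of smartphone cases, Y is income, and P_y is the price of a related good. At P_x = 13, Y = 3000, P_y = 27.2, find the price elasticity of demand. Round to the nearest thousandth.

First evaluate x: 79 − 3(13) + 0.055(3000) − 0.3(27.2) = 79 − 39 + 165 − 8.16 = 196.84.
∂x/∂P_x = −3, so E_p = (−3)·(13/196.84) ≈ -0.198.
|E_p| < 1: demand is inelastic.

-0.198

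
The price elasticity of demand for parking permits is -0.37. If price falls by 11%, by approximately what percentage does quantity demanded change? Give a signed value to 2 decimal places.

4.07

%ΔQ ≈ E × %ΔP = (-0.37) × (-11%) = 4.07%.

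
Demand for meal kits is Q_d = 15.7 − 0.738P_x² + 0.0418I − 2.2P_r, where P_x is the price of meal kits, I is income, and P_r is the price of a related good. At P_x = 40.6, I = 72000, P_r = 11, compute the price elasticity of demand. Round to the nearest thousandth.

Evaluating quantity at (P_x, I, P_r) gives Q_d = 15.7 − 0.738(40.6)² + 0.0418(72000) − 2.2(11) = 15.7 − 1216.4897 + 3009.6 − 24.2 = 1784.6103.
∂Q_d/∂P_x = −2·0.738·P_x = -59.9256, so E_p = -59.9256·(40.6/1784.6103) ≈ -1.363.
|E_p| > 1: demand is elastic.

-1.363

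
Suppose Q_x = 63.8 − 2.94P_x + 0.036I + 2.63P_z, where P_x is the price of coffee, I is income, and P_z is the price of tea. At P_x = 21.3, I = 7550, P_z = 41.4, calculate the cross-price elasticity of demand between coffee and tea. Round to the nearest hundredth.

First evaluate Q_x: 63.8 − 2.94(21.3) + 0.036(7550) + 2.63(41.4) = 63.8 − 62.622 + 271.8 + 108.882 = 381.86.
∂Q_x/∂P_z = +2.63, so E_xy = 2.63·(41.4/381.86) ≈ 0.29.
E_xy > 0: the goods are substitutes.

0.29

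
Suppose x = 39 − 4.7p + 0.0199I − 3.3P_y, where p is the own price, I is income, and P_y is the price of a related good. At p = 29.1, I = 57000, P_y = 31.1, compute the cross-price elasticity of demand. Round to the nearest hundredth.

Evaluating quantity at (p, I, P_y) gives x = 39 − 4.7(29.1) + 0.0199(57000) − 3.3(31.1) = 39 − 136.77 + 1134.3 − 102.63 = 933.9.
∂x/∂P_y = −3.3, so E_xy = -3.3·(31.1/933.9) ≈ -0.11.
E_xy < 0: the goods are complements.

-0.11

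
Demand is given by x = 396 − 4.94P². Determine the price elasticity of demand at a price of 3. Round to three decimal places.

At P = 3, x = 351.54.
dx/dP = −2·4.94·P = −29.64.
Point elasticity E = (dx/dP)·(P/x) = -29.64 × 3/351.54 ≈ -0.253.
|E| < 1, so demand is inelastic at this price.

-0.253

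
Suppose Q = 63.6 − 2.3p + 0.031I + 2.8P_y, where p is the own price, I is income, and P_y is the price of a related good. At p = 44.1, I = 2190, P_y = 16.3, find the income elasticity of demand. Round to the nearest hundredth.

Q = 63.6 − 2.3(44.1) + 0.031(2190) + 2.8(16.3) = 63.6 − 101.43 + 67.89 + 45.64 = 75.7.
∂Q/∂I = +0.031, so E_I = 0.031·(2190/75.7) ≈ 0.90.
E_I ∈ (0,1): normal good (necessity).

0.90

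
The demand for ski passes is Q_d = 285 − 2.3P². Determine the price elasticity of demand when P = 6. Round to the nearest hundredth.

At P = 6, Q_d = 202.2.
dQ_d/dP = −2·2.3·P = −27.6.
Point elasticity E = (dQ_d/dP)·(P/Q_d) = -27.6 × 6/202.2 ≈ -0.82.
|E| < 1, so demand is inelastic at this price.

-0.82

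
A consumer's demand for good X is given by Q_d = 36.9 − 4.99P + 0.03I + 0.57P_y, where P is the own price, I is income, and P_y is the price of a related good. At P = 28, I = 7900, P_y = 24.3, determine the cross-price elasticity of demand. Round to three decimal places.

Evaluating quantity at (P, I, P_y) gives Q_d = 36.9 − 4.99(28) + 0.03(7900) + 0.57(24.3) = 36.9 − 139.72 + 237 + 13.851 = 148.031.
∂Q_d/∂P_y = +0.57, so E_xy = 0.57·(24.3/148.031) ≈ 0.094.
E_xy > 0: the goods are substitutes.

0.094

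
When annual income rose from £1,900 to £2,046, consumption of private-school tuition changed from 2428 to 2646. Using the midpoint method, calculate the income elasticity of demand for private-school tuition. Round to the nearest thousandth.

1.161

%ΔQ = (2646 − 2428)/[(2428+2646)/2] = 218/2537 ≈ 0.0859.
%ΔM = (2,046 − 1,900)/[(1,900+2,046)/2] = 146/1973 ≈ 0.0740.
E_I = %ΔQ/%ΔM ≈ 1.161.
E_I > 1: normal good (luxury).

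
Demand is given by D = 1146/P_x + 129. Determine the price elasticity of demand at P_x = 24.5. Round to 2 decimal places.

At P_x = 24.5, D = 175.7755.
dD/dP_x = −1146/P_x² = −1.9092.
Point elasticity E = (dD/dP_x)·(P_x/D) = -1.9092 × 24.5/175.7755 ≈ -0.27.
|E| < 1, so demand is inelastic at this price.

-0.27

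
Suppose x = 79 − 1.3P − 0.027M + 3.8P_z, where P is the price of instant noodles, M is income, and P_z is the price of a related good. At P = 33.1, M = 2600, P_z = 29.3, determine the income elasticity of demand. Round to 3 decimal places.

At the given point, x = 79 − 1.3(33.1) − 0.027(2600) + 3.8(29.3) = 79 − 43.03 − 70.2 + 111.34 = 77.11.
∂x/∂M = −0.027, so E_I = -0.027·(2600/77.11) ≈ -0.910.
E_I < 0: inferior good.

-0.910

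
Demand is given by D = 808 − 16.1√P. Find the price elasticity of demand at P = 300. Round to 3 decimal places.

At P = 300, D = 529.1398.
dD/dP = −16.1/(2√P) = −16.1/(2·17.3205).
Point elasticity E = (dD/dP)·(P/D) = -0.4648 × 300/529.1398 ≈ -0.264.
|E| < 1, so demand is inelastic at this price.

-0.264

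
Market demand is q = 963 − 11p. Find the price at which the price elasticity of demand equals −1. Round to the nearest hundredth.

43.77

For linear demand q = a − bp, E = −bp/(a − bp). |E| = 1 ⇒ bp = a − bp ⇒ p = a/(2b).
p = 963/(2·11) ≈ 43.77.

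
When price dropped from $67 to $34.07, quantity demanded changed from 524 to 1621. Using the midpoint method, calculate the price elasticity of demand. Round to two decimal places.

-1.57

%ΔQ = (1621 − 524)/[(524 + 1621)/2] = 1097/1072.5 ≈ 1.0228.
%Δp = (34.07 − 67)/[(67 + 34.07)/2] = -32.93/50.535 ≈ -0.6516.
Arc elasticity E = %ΔQ/%Δp ≈ 1.0228/-0.6516 ≈ -1.57.
|E| > 1: demand is elastic over this range.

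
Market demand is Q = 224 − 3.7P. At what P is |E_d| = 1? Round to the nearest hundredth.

For linear demand Q = a − bP, E = −bP/(a − bP). |E| = 1 ⇒ bP = a − bP ⇒ P = a/(2b).
P = 224/(2·3.7) ≈ 30.27.

30.27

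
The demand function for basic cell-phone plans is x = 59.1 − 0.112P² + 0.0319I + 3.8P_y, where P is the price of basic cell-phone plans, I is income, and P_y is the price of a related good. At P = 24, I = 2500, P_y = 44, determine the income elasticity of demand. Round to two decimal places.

0.33

Evaluating quantity at (P, I, P_y) gives x = 59.1 − 0.112(24)² + 0.0319(2500) + 3.8(44) = 59.1 − 64.512 + 79.75 + 167.2 = 241.538.
∂x/∂I = +0.0319, so E_I = 0.0319·(2500/241.538) ≈ 0.33.
E_I ∈ (0,1): normal good (necessity).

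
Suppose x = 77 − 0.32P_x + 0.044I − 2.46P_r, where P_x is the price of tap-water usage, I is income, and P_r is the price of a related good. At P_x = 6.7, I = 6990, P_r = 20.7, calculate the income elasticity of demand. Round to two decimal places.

0.93

First evaluate x: 77 − 0.32(6.7) + 0.044(6990) − 2.46(20.7) = 77 − 2.144 + 307.56 − 50.922 = 331.494.
∂x/∂I = +0.044, so E_I = 0.044·(6990/331.494) ≈ 0.93.
E_I ∈ (0,1): normal good (necessity).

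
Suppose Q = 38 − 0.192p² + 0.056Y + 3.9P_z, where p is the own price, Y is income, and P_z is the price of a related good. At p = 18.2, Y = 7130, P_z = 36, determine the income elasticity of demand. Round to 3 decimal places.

0.777

At the given point, Q = 38 − 0.192(18.2)² + 0.056(7130) + 3.9(36) = 38 − 63.5981 + 399.28 + 140.4 = 514.0819.
∂Q/∂Y = +0.056, so E_I = 0.056·(7130/514.0819) ≈ 0.777.
E_I ∈ (0,1): normal good (necessity).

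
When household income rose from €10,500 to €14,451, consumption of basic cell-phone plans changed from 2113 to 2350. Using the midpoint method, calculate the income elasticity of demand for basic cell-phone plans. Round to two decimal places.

%ΔQ = (2350 − 2113)/[(2113+2350)/2] = 237/2231.5 ≈ 0.1062.
%ΔM = (14,451 − 10,500)/[(10,500+14,451)/2] = 3951/12475.5 ≈ 0.3167.
E_I = %ΔQ/%ΔM ≈ 0.34.
E_I ∈ (0,1): normal good (necessity).

0.34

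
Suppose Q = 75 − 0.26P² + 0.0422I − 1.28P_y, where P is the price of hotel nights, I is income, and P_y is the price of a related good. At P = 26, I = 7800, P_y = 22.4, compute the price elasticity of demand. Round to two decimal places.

Evaluating quantity at (P, I, P_y) gives Q = 75 − 0.26(26)² + 0.0422(7800) − 1.28(22.4) = 75 − 175.76 + 329.16 − 28.672 = 199.728.
∂Q/∂P = −2·0.26·P = -13.52, so E_p = -13.52·(26/199.728) ≈ -1.76.
|E_p| > 1: demand is elastic.

-1.76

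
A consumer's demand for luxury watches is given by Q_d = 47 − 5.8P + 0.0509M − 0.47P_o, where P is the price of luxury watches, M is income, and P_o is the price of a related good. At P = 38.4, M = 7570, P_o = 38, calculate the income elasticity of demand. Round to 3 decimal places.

Substituting, Q_d = 47 − 5.8(38.4) + 0.0509(7570) − 0.47(38) = 47 − 222.72 + 385.313 − 17.86 = 191.733.
∂Q_d/∂M = +0.0509, so E_I = 0.0509·(7570/191.733) ≈ 2.010.
E_I > 1: normal good (luxury).

2.010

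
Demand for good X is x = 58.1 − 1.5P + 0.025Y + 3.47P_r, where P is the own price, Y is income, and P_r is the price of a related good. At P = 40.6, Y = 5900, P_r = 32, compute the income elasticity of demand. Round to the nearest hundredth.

Substituting, x = 58.1 − 1.5(40.6) + 0.025(5900) + 3.47(32) = 58.1 − 60.9 + 147.5 + 111.04 = 255.74.
∂x/∂Y = +0.025, so E_I = 0.025·(5900/255.74) ≈ 0.58.
E_I ∈ (0,1): normal good (necessity).

0.58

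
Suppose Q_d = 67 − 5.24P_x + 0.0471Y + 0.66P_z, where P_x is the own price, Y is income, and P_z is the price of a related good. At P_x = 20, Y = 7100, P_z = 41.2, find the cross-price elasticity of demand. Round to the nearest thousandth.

0.084

At the given point, Q_d = 67 − 5.24(20) + 0.0471(7100) + 0.66(41.2) = 67 − 104.8 + 334.41 + 27.192 = 323.802.
∂Q_d/∂P_z = +0.66, so E_xy = 0.66·(41.2/323.802) ≈ 0.084.
E_xy > 0: the goods are substitutes.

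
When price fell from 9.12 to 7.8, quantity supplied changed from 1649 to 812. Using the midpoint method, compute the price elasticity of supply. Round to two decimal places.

4.36

%Δq = (812 − 1649)/[(1649 + 812)/2] = -837/1230.5 ≈ -0.6802.
%Δp = (7.8 − 9.12)/[(9.12 + 7.8)/2] = -1.32/8.46 ≈ -0.1560.
Arc elasticity E = %Δq/%Δp ≈ -0.6802/-0.1560 ≈ 4.36.
|E| > 1: supply is elastic over this range.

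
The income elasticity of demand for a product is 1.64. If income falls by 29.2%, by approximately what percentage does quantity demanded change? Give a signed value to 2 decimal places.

-47.89

%ΔQ ≈ E × %ΔI = (1.64) × (-29.2%) ≈ -47.89%.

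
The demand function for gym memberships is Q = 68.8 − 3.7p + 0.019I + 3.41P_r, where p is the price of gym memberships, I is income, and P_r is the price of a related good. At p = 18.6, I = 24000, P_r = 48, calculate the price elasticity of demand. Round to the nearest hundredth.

Evaluating quantity at (p, I, P_r) gives Q = 68.8 − 3.7(18.6) + 0.019(24000) + 3.41(48) = 68.8 − 68.82 + 456 + 163.68 = 619.66.
∂Q/∂p = −3.7, so E_p = (−3.7)·(18.6/619.66) ≈ -0.11.
|E_p| < 1: demand is inelastic.

-0.11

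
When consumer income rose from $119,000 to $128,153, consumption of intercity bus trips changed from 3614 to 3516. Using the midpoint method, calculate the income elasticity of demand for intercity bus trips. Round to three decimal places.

%ΔQ = (3516 − 3614)/[(3614+3516)/2] = -98/3565 ≈ -0.0275.
%ΔY = (128,153 − 119,000)/[(119,000+128,153)/2] = 9153/123576.5 ≈ 0.0741.
E_I = %ΔQ/%ΔY ≈ -0.371.
E_I < 0: inferior good.

-0.371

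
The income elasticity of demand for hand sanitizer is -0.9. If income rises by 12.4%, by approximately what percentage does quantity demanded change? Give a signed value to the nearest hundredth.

-11.16

%ΔQ ≈ E × %ΔI = (-0.9) × (12.4%) = -11.16%.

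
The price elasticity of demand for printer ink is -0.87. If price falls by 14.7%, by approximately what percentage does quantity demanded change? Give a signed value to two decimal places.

%ΔQ ≈ E × %ΔP = (-0.87) × (-14.7%) ≈ 12.79%.

12.79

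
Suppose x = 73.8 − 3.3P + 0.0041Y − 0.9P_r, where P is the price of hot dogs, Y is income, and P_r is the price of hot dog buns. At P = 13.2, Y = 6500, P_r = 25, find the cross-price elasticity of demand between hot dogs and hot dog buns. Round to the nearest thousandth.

x = 73.8 − 3.3(13.2) + 0.0041(6500) − 0.9(25) = 73.8 − 43.56 + 26.65 − 22.5 = 34.39.
∂x/∂P_r = −0.9, so E_xy = -0.9·(25/34.39) ≈ -0.654.
E_xy < 0: the goods are complements.

-0.654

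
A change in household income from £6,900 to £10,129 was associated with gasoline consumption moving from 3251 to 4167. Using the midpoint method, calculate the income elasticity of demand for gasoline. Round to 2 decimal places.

%ΔQ = (4167 − 3251)/[(3251+4167)/2] = 916/3709 ≈ 0.2470.
%ΔI = (10,129 − 6,900)/[(6,900+10,129)/2] = 3229/8514.5 ≈ 0.3792.
E_I = %ΔQ/%ΔI ≈ 0.65.
E_I ∈ (0,1): normal good (necessity).

0.65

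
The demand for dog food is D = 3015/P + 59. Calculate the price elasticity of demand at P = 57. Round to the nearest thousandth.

At P = 57, D = 111.8947.
dD/dP = −3015/P² = −0.928.
Point elasticity E = (dD/dP)·(P/D) = -0.928 × 57/111.8947 ≈ -0.473.
|E| < 1, so demand is inelastic at this price.

-0.473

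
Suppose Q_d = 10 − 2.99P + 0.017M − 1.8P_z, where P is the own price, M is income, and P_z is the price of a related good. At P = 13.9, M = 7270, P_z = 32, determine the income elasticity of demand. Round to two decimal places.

3.59

First evaluate Q_d: 10 − 2.99(13.9) + 0.017(7270) − 1.8(32) = 10 − 41.561 + 123.59 − 57.6 = 34.429.
∂Q_d/∂M = +0.017, so E_I = 0.017·(7270/34.429) ≈ 3.59.
E_I > 1: normal good (luxury).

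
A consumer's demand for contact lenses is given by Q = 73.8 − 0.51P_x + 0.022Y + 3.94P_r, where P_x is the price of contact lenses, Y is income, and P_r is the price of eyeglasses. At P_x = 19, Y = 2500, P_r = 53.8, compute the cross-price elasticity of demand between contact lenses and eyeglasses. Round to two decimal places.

0.64

Evaluating quantity at (P_x, Y, P_r) gives Q = 73.8 − 0.51(19) + 0.022(2500) + 3.94(53.8) = 73.8 − 9.69 + 55 + 211.972 = 331.082.
∂Q/∂P_r = +3.94, so E_xy = 3.94·(53.8/331.082) ≈ 0.64.
E_xy > 0: the goods are substitutes.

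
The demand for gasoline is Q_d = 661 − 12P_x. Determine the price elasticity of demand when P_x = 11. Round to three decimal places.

At P_x = 11, Q_d = 529.
dQ_d/dP_x = −12.
Point elasticity E = (dQ_d/dP_x)·(P_x/Q_d) = -12 × 11/529 ≈ -0.250.
|E| < 1, so demand is inelastic at this price.

-0.250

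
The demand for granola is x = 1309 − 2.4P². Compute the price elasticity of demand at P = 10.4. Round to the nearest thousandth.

-0.495

At P = 10.4, x = 1049.416.
dx/dP = −2·2.4·P = −49.92.
Point elasticity E = (dx/dP)·(P/x) = -49.92 × 10.4/1049.416 ≈ -0.495.
|E| < 1, so demand is inelastic at this price.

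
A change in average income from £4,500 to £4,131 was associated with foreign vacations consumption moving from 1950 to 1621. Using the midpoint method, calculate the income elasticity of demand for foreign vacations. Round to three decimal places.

2.155

%ΔQ = (1621 − 1950)/[(1950+1621)/2] = -329/1785.5 ≈ -0.1843.
%ΔI = (4,131 − 4,500)/[(4,500+4,131)/2] = -369/4315.5 ≈ -0.0855.
E_I = %ΔQ/%ΔI ≈ 2.155.
E_I > 1: normal good (luxury).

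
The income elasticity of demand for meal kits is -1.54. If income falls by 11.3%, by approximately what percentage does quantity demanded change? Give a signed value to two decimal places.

17.40

%ΔQ ≈ E × %ΔI = (-1.54) × (-11.3%) ≈ 17.40%.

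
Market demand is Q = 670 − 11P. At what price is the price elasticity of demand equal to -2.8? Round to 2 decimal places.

44.88

Set −bP/(a − bP) = −2.8 ⇒ bP = 2.8(a − bP) ⇒ bP(1+2.8) = 2.8·a.
P = 2.8·670/(11·3.8) ≈ 44.88.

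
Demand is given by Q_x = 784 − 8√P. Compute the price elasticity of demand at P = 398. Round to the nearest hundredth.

At P = 398, Q_x = 624.4005.
dQ_x/dP = −8/(2√P) = −8/(2·19.9499).
Point elasticity E = (dQ_x/dP)·(P/Q_x) = -0.2005 × 398/624.4005 ≈ -0.13.
|E| < 1, so demand is inelastic at this price.

-0.13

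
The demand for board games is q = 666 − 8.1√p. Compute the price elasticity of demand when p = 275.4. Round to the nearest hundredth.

At p = 275.4, q = 531.579.
dq/dp = −8.1/(2√p) = −8.1/(2·16.5952).
Point elasticity E = (dq/dp)·(p/q) = -0.244 × 275.4/531.579 ≈ -0.13.
|E| < 1, so demand is inelastic at this price.

-0.13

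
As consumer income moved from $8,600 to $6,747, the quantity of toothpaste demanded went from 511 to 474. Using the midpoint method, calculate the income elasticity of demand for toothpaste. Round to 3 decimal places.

0.311

%ΔQ = (474 − 511)/[(511+474)/2] = -37/492.5 ≈ -0.0751.
%ΔI = (6,747 − 8,600)/[(8,600+6,747)/2] = -1853/7673.5 ≈ -0.2415.
E_I = %ΔQ/%ΔI ≈ 0.311.
E_I ∈ (0,1): normal good (necessity).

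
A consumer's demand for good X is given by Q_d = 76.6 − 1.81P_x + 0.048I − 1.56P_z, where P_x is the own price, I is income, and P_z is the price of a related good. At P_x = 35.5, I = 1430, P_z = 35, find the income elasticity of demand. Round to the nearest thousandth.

2.601

Q_d = 76.6 − 1.81(35.5) + 0.048(1430) − 1.56(35) = 76.6 − 64.255 + 68.64 − 54.6 = 26.385.
∂Q_d/∂I = +0.048, so E_I = 0.048·(1430/26.385) ≈ 2.601.
E_I > 1: normal good (luxury).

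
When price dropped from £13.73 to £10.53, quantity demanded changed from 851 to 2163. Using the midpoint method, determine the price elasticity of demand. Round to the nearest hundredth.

%Δq = (2163 − 851)/[(851 + 2163)/2] = 1312/1507 ≈ 0.8706.
%Δp = (10.53 − 13.73)/[(13.73 + 10.53)/2] = -3.2/12.13 ≈ -0.2638.
Arc elasticity E = %Δq/%Δp ≈ 0.8706/-0.2638 ≈ -3.30.
|E| > 1: demand is elastic over this range.

-3.30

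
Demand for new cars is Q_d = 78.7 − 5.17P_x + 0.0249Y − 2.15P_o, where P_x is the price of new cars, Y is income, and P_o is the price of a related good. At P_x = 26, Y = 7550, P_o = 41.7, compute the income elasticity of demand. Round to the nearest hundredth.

4.41

First evaluate Q_d: 78.7 − 5.17(26) + 0.0249(7550) − 2.15(41.7) = 78.7 − 134.42 + 187.995 − 89.655 = 42.62.
∂Q_d/∂Y = +0.0249, so E_I = 0.0249·(7550/42.62) ≈ 4.41.
E_I > 1: normal good (luxury).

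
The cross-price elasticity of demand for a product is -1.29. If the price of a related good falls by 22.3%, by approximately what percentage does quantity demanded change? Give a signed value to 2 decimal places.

28.77

%ΔQ ≈ E × %ΔP_y = (-1.29) × (-22.3%) ≈ 28.77%.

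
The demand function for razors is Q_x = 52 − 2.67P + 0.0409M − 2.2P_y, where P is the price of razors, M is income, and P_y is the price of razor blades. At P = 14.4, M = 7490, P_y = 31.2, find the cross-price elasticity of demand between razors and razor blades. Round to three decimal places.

-0.273

Evaluating quantity at (P, M, P_y) gives Q_x = 52 − 2.67(14.4) + 0.0409(7490) − 2.2(31.2) = 52 − 38.448 + 306.341 − 68.64 = 251.253.
∂Q_x/∂P_y = −2.2, so E_xy = -2.2·(31.2/251.253) ≈ -0.273.
E_xy < 0: the goods are complements.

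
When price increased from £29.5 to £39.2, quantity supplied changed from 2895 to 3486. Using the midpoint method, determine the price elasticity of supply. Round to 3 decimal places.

%ΔQ = (3486 − 2895)/[(2895 + 3486)/2] = 591/3190.5 ≈ 0.1852.
%Δp = (39.2 − 29.5)/[(29.5 + 39.2)/2] = 9.7/34.35 ≈ 0.2824.
Arc elasticity E = %ΔQ/%Δp ≈ 0.1852/0.2824 ≈ 0.656.
|E| < 1: supply is inelastic over this range.

0.656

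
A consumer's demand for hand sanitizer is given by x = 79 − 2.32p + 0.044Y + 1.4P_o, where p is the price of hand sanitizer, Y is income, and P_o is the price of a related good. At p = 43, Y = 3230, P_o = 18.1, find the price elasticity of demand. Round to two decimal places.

-0.68

Evaluating quantity at (p, Y, P_o) gives x = 79 − 2.32(43) + 0.044(3230) + 1.4(18.1) = 79 − 99.76 + 142.12 + 25.34 = 146.7.
∂x/∂p = −2.32, so E_p = (−2.32)·(43/146.7) ≈ -0.68.
|E_p| < 1: demand is inelastic.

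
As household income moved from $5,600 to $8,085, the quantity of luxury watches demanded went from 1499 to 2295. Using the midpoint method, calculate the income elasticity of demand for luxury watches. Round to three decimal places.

1.155

%ΔQ = (2295 − 1499)/[(1499+2295)/2] = 796/1897 ≈ 0.4196.
%ΔI = (8,085 − 5,600)/[(5,600+8,085)/2] = 2485/6842.5 ≈ 0.3632.
E_I = %ΔQ/%ΔI ≈ 1.155.
E_I > 1: normal good (luxury).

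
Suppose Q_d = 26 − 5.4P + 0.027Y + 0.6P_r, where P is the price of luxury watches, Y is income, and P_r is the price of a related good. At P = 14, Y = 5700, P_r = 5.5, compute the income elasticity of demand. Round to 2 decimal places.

1.43

Evaluating quantity at (P, Y, P_r) gives Q_d = 26 − 5.4(14) + 0.027(5700) + 0.6(5.5) = 26 − 75.6 + 153.9 + 3.3 = 107.6.
∂Q_d/∂Y = +0.027, so E_I = 0.027·(5700/107.6) ≈ 1.43.
E_I > 1: normal good (luxury).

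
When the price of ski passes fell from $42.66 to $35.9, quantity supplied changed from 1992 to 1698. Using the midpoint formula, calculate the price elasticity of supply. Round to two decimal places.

0.93

%Δq = (1698 − 1992)/[(1992 + 1698)/2] = -294/1845 ≈ -0.1593.
%ΔP = (35.9 − 42.66)/[(42.66 + 35.9)/2] = -6.76/39.28 ≈ -0.1721.
Arc elasticity E = %Δq/%ΔP ≈ -0.1593/-0.1721 ≈ 0.93.
|E| < 1: supply is inelastic over this range.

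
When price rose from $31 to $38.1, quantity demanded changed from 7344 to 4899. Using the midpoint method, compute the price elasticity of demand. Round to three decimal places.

-1.944

%ΔQ = (4899 − 7344)/[(7344 + 4899)/2] = -2445/6121.5 ≈ -0.3994.
%Δp = (38.1 − 31)/[(31 + 38.1)/2] = 7.1/34.55 ≈ 0.2055.
Arc elasticity E = %ΔQ/%Δp ≈ -0.3994/0.2055 ≈ -1.944.
|E| > 1: demand is elastic over this range.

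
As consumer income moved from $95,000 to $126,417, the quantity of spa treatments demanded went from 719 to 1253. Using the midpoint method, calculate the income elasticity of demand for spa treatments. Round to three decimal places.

1.908

%ΔQ = (1253 − 719)/[(719+1253)/2] = 534/986 ≈ 0.5416.
%ΔI = (126,417 − 95,000)/[(95,000+126,417)/2] = 31417/110708.5 ≈ 0.2838.
E_I = %ΔQ/%ΔI ≈ 1.908.
E_I > 1: normal good (luxury).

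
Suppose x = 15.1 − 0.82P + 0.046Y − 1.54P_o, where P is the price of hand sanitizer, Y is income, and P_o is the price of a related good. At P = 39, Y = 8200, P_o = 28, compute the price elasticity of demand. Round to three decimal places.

Substituting, x = 15.1 − 0.82(39) + 0.046(8200) − 1.54(28) = 15.1 − 31.98 + 377.2 − 43.12 = 317.2.
∂x/∂P = −0.82, so E_p = (−0.82)·(39/317.2) ≈ -0.101.
|E_p| < 1: demand is inelastic.

-0.101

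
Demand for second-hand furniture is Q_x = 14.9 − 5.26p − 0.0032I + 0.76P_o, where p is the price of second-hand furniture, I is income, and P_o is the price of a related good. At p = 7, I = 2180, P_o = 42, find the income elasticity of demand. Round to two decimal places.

Substituting, Q_x = 14.9 − 5.26(7) − 0.0032(2180) + 0.76(42) = 14.9 − 36.82 − 6.976 + 31.92 = 3.024.
∂Q_x/∂I = −0.0032, so E_I = -0.0032·(2180/3.024) ≈ -2.31.
E_I < 0: inferior good.

-2.31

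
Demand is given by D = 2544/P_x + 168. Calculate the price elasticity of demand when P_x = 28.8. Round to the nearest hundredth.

-0.34

At P_x = 28.8, D = 256.3333.
dD/dP_x = −2544/P_x² = −3.0671.
Point elasticity E = (dD/dP_x)·(P_x/D) = -3.0671 × 28.8/256.3333 ≈ -0.34.
|E| < 1, so demand is inelastic at this price.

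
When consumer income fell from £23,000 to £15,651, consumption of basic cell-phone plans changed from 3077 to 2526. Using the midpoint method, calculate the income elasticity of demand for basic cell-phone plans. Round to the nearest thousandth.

0.517

%ΔQ = (2526 − 3077)/[(3077+2526)/2] = -551/2801.5 ≈ -0.1967.
%ΔY = (15,651 − 23,000)/[(23,000+15,651)/2] = -7349/19325.5 ≈ -0.3803.
E_I = %ΔQ/%ΔY ≈ 0.517.
E_I ∈ (0,1): normal good (necessity).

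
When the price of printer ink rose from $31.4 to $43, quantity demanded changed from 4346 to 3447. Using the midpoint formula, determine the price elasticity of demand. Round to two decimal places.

%Δq = (3447 − 4346)/[(4346 + 3447)/2] = -899/3896.5 ≈ -0.2307.
%Δp = (43 − 31.4)/[(31.4 + 43)/2] = 11.6/37.2 ≈ 0.3118.
Arc elasticity E = %Δq/%Δp ≈ -0.2307/0.3118 ≈ -0.74.
|E| < 1: demand is inelastic over this range.

-0.74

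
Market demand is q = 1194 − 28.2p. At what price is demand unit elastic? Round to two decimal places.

For linear demand q = a − bp, E = −bp/(a − bp). |E| = 1 ⇒ bp = a − bp ⇒ p = a/(2b).
p = 1194/(2·28.2) ≈ 21.17.

21.17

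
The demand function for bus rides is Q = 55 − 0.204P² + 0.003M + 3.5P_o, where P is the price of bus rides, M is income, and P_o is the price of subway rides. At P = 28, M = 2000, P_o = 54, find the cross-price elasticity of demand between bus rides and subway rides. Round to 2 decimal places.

2.10

Substituting, Q = 55 − 0.204(28)² + 0.003(2000) + 3.5(54) = 55 − 159.936 + 6 + 189 = 90.064.
∂Q/∂P_o = +3.5, so E_xy = 3.5·(54/90.064) ≈ 2.10.
E_xy > 0: the goods are substitutes.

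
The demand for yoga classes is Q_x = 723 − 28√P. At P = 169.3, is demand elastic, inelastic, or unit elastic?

inelastic

At P = 169.3, Q_x = 358.6771.
dQ_x/dP = −28/(2√P) = −28/(2·13.0115).
Point elasticity E = (dQ_x/dP)·(P/Q_x) = -1.076 × 169.3/358.6771 ≈ -0.508.
|E| ≈ 0.508 < 1, so demand is inelastic.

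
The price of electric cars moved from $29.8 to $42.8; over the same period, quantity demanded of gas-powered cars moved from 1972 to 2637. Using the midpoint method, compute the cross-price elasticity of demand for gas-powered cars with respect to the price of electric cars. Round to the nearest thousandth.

0.806

%ΔQ_x = (2637 − 1972)/[(1972+2637)/2] = 665/2304.5 ≈ 0.2886.
%ΔP_y = (42.8 − 29.8)/[(29.8+42.8)/2] ≈ 0.3581.
E_xy = 0.2886/0.3581 ≈ 0.806.
E_xy > 0, so gas-powered cars and electric cars are substitutes.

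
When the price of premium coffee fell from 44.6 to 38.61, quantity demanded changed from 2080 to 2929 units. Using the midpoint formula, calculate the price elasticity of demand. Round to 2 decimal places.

-2.35

%ΔQ = (2929 − 2080)/[(2080 + 2929)/2] = 849/2504.5 ≈ 0.3390.
%ΔP = (38.61 − 44.6)/[(44.6 + 38.61)/2] = -5.99/41.605 ≈ -0.1440.
Arc elasticity E = %ΔQ/%ΔP ≈ 0.3390/-0.1440 ≈ -2.35.
|E| > 1: demand is elastic over this range.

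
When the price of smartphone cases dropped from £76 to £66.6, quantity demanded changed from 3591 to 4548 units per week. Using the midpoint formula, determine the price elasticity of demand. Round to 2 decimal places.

-1.78

%ΔQ = (4548 − 3591)/[(3591 + 4548)/2] = 957/4069.5 ≈ 0.2352.
%ΔP = (66.6 − 76)/[(76 + 66.6)/2] = -9.4/71.3 ≈ -0.1318.
Arc elasticity E = %ΔQ/%ΔP ≈ 0.2352/-0.1318 ≈ -1.78.
|E| > 1: demand is elastic over this range.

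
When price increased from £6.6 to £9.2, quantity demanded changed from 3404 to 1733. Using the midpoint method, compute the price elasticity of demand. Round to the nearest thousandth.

-1.977

%ΔQ = (1733 − 3404)/[(3404 + 1733)/2] = -1671/2568.5 ≈ -0.6506.
%Δp = (9.2 − 6.6)/[(6.6 + 9.2)/2] = 2.6/7.9 ≈ 0.3291.
Arc elasticity E = %ΔQ/%Δp ≈ -0.6506/0.3291 ≈ -1.977.
|E| > 1: demand is elastic over this range.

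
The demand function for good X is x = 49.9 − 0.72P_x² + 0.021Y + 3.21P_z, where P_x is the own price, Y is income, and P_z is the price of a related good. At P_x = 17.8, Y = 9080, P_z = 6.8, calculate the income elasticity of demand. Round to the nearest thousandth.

5.562

Substituting, x = 49.9 − 0.72(17.8)² + 0.021(9080) + 3.21(6.8) = 49.9 − 228.1248 + 190.68 + 21.828 = 34.2832.
∂x/∂Y = +0.021, so E_I = 0.021·(9080/34.2832) ≈ 5.562.
E_I > 1: normal good (luxury).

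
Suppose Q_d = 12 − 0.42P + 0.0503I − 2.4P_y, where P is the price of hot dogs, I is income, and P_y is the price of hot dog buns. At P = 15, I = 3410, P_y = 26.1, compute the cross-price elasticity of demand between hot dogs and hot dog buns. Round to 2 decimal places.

-0.55

At the given point, Q_d = 12 − 0.42(15) + 0.0503(3410) − 2.4(26.1) = 12 − 6.3 + 171.523 − 62.64 = 114.583.
∂Q_d/∂P_y = −2.4, so E_xy = -2.4·(26.1/114.583) ≈ -0.55.
E_xy < 0: the goods are complements.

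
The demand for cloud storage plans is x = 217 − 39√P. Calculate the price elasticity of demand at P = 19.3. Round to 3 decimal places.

-1.876

At P = 19.3, x = 45.6661.
dx/dP = −39/(2√P) = −39/(2·4.3932).
Point elasticity E = (dx/dP)·(P/x) = -4.4387 × 19.3/45.6661 ≈ -1.876.
|E| > 1, so demand is elastic at this price.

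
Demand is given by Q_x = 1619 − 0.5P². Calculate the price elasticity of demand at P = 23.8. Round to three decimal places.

-0.424

At P = 23.8, Q_x = 1335.78.
dQ_x/dP = −2·0.5·P = −23.8.
Point elasticity E = (dQ_x/dP)·(P/Q_x) = -23.8 × 23.8/1335.78 ≈ -0.424.
|E| < 1, so demand is inelastic at this price.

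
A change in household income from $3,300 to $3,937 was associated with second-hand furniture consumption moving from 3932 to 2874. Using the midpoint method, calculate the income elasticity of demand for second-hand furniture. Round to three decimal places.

%ΔQ = (2874 − 3932)/[(3932+2874)/2] = -1058/3403 ≈ -0.3109.
%ΔM = (3,937 − 3,300)/[(3,300+3,937)/2] = 637/3618.5 ≈ 0.1760.
E_I = %ΔQ/%ΔM ≈ -1.766.
E_I < 0: inferior good.

-1.766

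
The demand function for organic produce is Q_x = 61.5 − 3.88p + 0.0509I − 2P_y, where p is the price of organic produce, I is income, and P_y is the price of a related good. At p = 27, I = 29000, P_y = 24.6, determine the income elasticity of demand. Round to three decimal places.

First evaluate Q_x: 61.5 − 3.88(27) + 0.0509(29000) − 2(24.6) = 61.5 − 104.76 + 1476.1 − 49.2 = 1383.64.
∂Q_x/∂I = +0.0509, so E_I = 0.0509·(29000/1383.64) ≈ 1.067.
E_I > 1: normal good (luxury).

1.067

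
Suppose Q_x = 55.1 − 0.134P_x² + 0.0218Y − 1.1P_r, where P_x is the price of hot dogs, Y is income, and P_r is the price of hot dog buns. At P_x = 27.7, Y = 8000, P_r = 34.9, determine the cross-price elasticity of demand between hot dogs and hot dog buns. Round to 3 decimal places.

-0.435

Substituting, Q_x = 55.1 − 0.134(27.7)² + 0.0218(8000) − 1.1(34.9) = 55.1 − 102.8169 + 174.4 − 38.39 = 88.2931.
∂Q_x/∂P_r = −1.1, so E_xy = -1.1·(34.9/88.2931) ≈ -0.435.
E_xy < 0: the goods are complements.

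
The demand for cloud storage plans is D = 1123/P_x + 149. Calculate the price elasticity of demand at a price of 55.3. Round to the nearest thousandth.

At P_x = 55.3, D = 169.3074.
dD/dP_x = −1123/P_x² = −0.3672.
Point elasticity E = (dD/dP_x)·(P_x/D) = -0.3672 × 55.3/169.3074 ≈ -0.120.
|E| < 1, so demand is inelastic at this price.

-0.120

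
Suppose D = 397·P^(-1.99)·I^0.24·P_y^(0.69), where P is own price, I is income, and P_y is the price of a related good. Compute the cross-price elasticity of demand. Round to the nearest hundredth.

For a Cobb–Douglas (constant-elasticity) form D = A·P_y^α·…, the elasticity with respect to P_y equals the exponent α at every point.
Here the exponent on P_y is 0.69, so the cross-price elasticity of demand is 0.69.

0.69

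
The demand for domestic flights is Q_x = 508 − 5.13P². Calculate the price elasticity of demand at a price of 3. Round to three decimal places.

At P = 3, Q_x = 461.83.
dQ_x/dP = −2·5.13·P = −30.78.
Point elasticity E = (dQ_x/dP)·(P/Q_x) = -30.78 × 3/461.83 ≈ -0.200.
|E| < 1, so demand is inelastic at this price.

-0.200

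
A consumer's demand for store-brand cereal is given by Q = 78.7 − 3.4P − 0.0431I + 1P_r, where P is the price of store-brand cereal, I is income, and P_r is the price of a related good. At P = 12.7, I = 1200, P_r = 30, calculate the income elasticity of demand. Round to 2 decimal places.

First evaluate Q: 78.7 − 3.4(12.7) − 0.0431(1200) + 1(30) = 78.7 − 43.18 − 51.72 + 30 = 13.8.
∂Q/∂I = −0.0431, so E_I = -0.0431·(1200/13.8) ≈ -3.75.
E_I < 0: inferior good.

-3.75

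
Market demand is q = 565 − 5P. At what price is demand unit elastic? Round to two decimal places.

For linear demand q = a − bP, E = −bP/(a − bP). |E| = 1 ⇒ bP = a − bP ⇒ P = a/(2b).
P = 565/(2·5) = 56.50.

56.50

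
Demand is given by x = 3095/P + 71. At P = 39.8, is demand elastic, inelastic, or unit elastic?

At P = 39.8, x = 148.7638.
dx/dP = −3095/P² = −1.9539.
Point elasticity E = (dx/dP)·(P/x) = -1.9539 × 39.8/148.7638 ≈ -0.523.
|E| ≈ 0.523 < 1, so demand is inelastic.

inelastic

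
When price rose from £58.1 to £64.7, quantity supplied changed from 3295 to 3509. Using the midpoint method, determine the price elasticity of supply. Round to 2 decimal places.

%ΔQ = (3509 − 3295)/[(3295 + 3509)/2] = 214/3402 ≈ 0.0629.
%Δp = (64.7 − 58.1)/[(58.1 + 64.7)/2] = 6.6/61.4 ≈ 0.1075.
Arc elasticity E = %ΔQ/%Δp ≈ 0.0629/0.1075 ≈ 0.59.
|E| < 1: supply is inelastic over this range.

0.59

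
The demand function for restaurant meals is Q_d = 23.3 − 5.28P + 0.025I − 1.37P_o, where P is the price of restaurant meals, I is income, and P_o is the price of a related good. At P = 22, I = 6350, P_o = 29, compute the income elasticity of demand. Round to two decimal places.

6.07

Substituting, Q_d = 23.3 − 5.28(22) + 0.025(6350) − 1.37(29) = 23.3 − 116.16 + 158.75 − 39.73 = 26.16.
∂Q_d/∂I = +0.025, so E_I = 0.025·(6350/26.16) ≈ 6.07.
E_I > 1: normal good (luxury).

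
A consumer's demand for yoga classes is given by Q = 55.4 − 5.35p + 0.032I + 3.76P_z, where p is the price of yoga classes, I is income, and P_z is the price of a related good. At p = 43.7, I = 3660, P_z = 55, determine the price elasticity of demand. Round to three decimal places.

Q = 55.4 − 5.35(43.7) + 0.032(3660) + 3.76(55) = 55.4 − 233.795 + 117.12 + 206.8 = 145.525.
∂Q/∂p = −5.35, so E_p = (−5.35)·(43.7/145.525) ≈ -1.607.
|E_p| > 1: demand is elastic.

-1.607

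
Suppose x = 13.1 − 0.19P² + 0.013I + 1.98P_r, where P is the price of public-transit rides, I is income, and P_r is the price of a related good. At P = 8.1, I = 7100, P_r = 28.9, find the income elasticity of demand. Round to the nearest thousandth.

Substituting, x = 13.1 − 0.19(8.1)² + 0.013(7100) + 1.98(28.9) = 13.1 − 12.4659 + 92.3 + 57.222 = 150.1561.
∂x/∂I = +0.013, so E_I = 0.013·(7100/150.1561) ≈ 0.615.
E_I ∈ (0,1): normal good (necessity).

0.615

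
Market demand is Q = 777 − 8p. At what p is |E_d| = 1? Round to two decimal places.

48.56

For linear demand Q = a − bp, E = −bp/(a − bp). |E| = 1 ⇒ bp = a − bp ⇒ p = a/(2b).
p = 777/(2·8) ≈ 48.56.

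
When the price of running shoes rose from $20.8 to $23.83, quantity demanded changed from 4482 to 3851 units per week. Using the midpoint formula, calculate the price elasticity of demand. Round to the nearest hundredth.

%Δq = (3851 − 4482)/[(4482 + 3851)/2] = -631/4166.5 ≈ -0.1514.
%Δp = (23.83 − 20.8)/[(20.8 + 23.83)/2] = 3.03/22.315 ≈ 0.1358.
Arc elasticity E = %Δq/%Δp ≈ -0.1514/0.1358 ≈ -1.12.
|E| > 1: demand is elastic over this range.

-1.12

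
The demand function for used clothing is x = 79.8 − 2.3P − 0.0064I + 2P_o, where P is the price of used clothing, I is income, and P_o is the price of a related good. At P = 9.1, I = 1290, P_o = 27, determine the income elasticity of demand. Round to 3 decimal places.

x = 79.8 − 2.3(9.1) − 0.0064(1290) + 2(27) = 79.8 − 20.93 − 8.256 + 54 = 104.614.
∂x/∂I = −0.0064, so E_I = -0.0064·(1290/104.614) ≈ -0.079.
E_I < 0: inferior good.

-0.079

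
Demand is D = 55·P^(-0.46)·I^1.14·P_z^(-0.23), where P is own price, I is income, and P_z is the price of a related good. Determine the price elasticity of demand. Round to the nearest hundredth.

-0.46

For a Cobb–Douglas (constant-elasticity) form D = A·P^α·…, the elasticity with respect to P equals the exponent α at every point.
Here the exponent on P is -0.46, so the price elasticity of demand is -0.46.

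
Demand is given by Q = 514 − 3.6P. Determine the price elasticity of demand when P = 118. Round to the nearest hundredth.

At P = 118, Q = 89.2.
dQ/dP = −3.6.
Point elasticity E = (dQ/dP)·(P/Q) = -3.6 × 118/89.2 ≈ -4.76.
|E| > 1, so demand is elastic at this price.

-4.76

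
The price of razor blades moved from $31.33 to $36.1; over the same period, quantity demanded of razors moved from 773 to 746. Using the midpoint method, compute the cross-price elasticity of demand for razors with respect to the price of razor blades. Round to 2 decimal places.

%ΔQ_x = (746 − 773)/[(773+746)/2] = -27/759.5 ≈ -0.0355.
%ΔP_y = (36.1 − 31.33)/[(31.33+36.1)/2] ≈ 0.1415.
E_xy = -0.0355/0.1415 ≈ -0.25.
E_xy < 0, so razors and razor blades are complements.

-0.25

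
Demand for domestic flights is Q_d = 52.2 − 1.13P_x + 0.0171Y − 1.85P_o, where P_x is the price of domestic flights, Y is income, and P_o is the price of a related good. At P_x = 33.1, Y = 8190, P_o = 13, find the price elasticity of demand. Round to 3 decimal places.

Substituting, Q_d = 52.2 − 1.13(33.1) + 0.0171(8190) − 1.85(13) = 52.2 − 37.403 + 140.049 − 24.05 = 130.796.
∂Q_d/∂P_x = −1.13, so E_p = (−1.13)·(33.1/130.796) ≈ -0.286.
|E_p| < 1: demand is inelastic.

-0.286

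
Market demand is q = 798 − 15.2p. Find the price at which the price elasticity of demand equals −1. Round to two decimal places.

For linear demand q = a − bp, E = −bp/(a − bp). |E| = 1 ⇒ bp = a − bp ⇒ p = a/(2b).
p = 798/(2·15.2) = 26.25.

26.25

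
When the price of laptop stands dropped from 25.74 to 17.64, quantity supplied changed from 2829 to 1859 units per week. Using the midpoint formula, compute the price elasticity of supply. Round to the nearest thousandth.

%ΔQ = (1859 − 2829)/[(2829 + 1859)/2] = -970/2344 ≈ -0.4138.
%Δp = (17.64 − 25.74)/[(25.74 + 17.64)/2] = -8.1/21.69 ≈ -0.3734.
Arc elasticity E = %ΔQ/%Δp ≈ -0.4138/-0.3734 ≈ 1.108.
|E| > 1: supply is elastic over this range.

1.108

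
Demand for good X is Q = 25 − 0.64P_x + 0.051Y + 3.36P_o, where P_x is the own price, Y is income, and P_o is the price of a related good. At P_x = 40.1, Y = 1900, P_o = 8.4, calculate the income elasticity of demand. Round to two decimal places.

0.78

Q = 25 − 0.64(40.1) + 0.051(1900) + 3.36(8.4) = 25 − 25.664 + 96.9 + 28.224 = 124.46.
∂Q/∂Y = +0.051, so E_I = 0.051·(1900/124.46) ≈ 0.78.
E_I ∈ (0,1): normal good (necessity).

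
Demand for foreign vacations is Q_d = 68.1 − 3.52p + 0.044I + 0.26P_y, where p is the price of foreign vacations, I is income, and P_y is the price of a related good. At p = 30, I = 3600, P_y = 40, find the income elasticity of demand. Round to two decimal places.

1.21

Substituting, Q_d = 68.1 − 3.52(30) + 0.044(3600) + 0.26(40) = 68.1 − 105.6 + 158.4 + 10.4 = 131.3.
∂Q_d/∂I = +0.044, so E_I = 0.044·(3600/131.3) ≈ 1.21.
E_I > 1: normal good (luxury).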